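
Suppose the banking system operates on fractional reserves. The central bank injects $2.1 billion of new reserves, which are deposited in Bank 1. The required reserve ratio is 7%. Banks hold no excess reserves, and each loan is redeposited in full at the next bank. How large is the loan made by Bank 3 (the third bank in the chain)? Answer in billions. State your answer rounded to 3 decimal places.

Each bank lends a fraction (1 − rr) = 0.9300 of the deposit it receives, so Bank 3 receives 2.1·0.9300^2 and lends 2.1·0.9300^3 ≈ 1.6891 billion.

$1.689 billion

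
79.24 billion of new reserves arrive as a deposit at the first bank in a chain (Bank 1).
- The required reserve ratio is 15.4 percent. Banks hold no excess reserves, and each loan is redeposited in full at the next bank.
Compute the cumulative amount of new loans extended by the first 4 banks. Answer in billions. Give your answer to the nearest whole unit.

Bank i lends (1 − rr)^i of the original deposit: Bank 1 lends 79.24·0.8460 ≈ 67.0370, Bank 2 lends 79.24·0.8460² ≈ 56.7133, and so on.
Summing a geometric series: total = 79.24·[0.8460·(1 − 0.8460^4) / (1 − 0.8460)] ≈ 212.3205 billion.

212 billion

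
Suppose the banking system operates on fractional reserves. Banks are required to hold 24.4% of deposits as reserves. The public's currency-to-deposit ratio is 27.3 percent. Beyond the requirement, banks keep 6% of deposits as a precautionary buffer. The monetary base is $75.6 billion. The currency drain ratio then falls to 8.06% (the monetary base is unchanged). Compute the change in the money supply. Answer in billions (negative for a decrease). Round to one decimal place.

Initially m₁ = (1 + 0.273) / (0.244 + 0.06 + 0.273) ≈ 2.2062, so M₁ = 2.2062 × 75.6 ≈ 166.7887 billion.
After the change m₂ = (1 + 0.0806) / (0.244 + 0.06 + 0.0806) ≈ 2.8097, so M₂ = 2.8097 × 75.6 ≈ 212.4133 billion.
ΔM = M₂ − M₁ = 212.4133 − 166.7887 = 45.6246 billion.

$45.6 billion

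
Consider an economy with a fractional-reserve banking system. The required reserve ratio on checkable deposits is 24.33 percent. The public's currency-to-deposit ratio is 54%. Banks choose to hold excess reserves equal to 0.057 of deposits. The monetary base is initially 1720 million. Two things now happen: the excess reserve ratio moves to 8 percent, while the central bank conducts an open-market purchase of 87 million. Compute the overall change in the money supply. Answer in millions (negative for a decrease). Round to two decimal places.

Before: m₁ = (1 + 0.54) / (0.2433 + 0.057 + 0.54) ≈ 1.8326788, MB₁ = 1720, so M₁ = 1.8326788 × 1720 ≈ 3152.2075 million.
After: m₂ = (1 + 0.54) / (0.2433 + 0.08 + 0.54) ≈ 1.7838527, MB₂ = 1720 + 87 = 1807, so M₂ = 1.7838527 × 1807 ≈ 3223.4218 million.
ΔM = M₂ − M₁ = 3223.4218 − 3152.2075 = 71.2143 million.

71.21 million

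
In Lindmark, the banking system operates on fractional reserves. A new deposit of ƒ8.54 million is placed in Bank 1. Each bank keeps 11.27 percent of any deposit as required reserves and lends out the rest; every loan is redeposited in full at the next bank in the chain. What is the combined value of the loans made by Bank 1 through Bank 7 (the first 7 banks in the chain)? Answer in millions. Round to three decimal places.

ƒ38.123 million

Bank i lends (1 − rr)^i of the original deposit: Bank 1 lends 8.54·0.8873 ≈ 7.5775, Bank 2 lends 8.54·0.8873² ≈ 6.7236, and so on.
Summing a geometric series: total = 8.54·[0.8873·(1 − 0.8873^7) / (1 − 0.8873)] ≈ 38.1227 million.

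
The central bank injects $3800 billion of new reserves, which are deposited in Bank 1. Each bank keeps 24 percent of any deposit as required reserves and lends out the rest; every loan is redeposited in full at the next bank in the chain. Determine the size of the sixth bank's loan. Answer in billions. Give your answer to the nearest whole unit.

Each bank lends a fraction (1 − rr) = 0.7600 of the deposit it receives, so Bank 6 receives 3800·0.7600^5 and lends 3800·0.7600^6 ≈ 732.2597 billion.

$732 billion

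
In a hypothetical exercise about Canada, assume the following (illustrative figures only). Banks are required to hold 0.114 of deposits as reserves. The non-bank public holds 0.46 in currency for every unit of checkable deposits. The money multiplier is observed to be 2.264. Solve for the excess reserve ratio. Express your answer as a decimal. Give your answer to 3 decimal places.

0.071

Using m = 2.264. Since m = (1 + c)/(c + rr + e), the denominator satisfies c + rr + e = (1 + c)/m = (1 + 0.46) / 2.264 ≈ 0.644876.
With c = 0.46 and rr = 0.114, the excess reserve ratio is 0.644876 − 0.46 − 0.114 = 0.070876.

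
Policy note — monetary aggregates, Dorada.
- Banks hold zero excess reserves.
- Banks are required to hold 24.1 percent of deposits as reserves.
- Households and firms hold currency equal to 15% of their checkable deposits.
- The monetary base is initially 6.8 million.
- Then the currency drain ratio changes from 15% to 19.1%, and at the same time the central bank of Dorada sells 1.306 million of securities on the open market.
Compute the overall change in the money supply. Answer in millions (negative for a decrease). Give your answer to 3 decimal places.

Before: m₁ = (1 + 0.15) / (0.241 + 0.15) ≈ 2.94118, MB₁ = 6.8, so M₁ = 2.94118 × 6.8 ≈ 20 million.
After: m₂ = (1 + 0.191) / (0.241 + 0.191) ≈ 2.75694, MB₂ = 6.8 − 1.306 = 5.494, so M₂ = 2.75694 × 5.494 ≈ 15.1466 million.
ΔM = M₂ − M₁ = 15.1466 − 20 = -4.8534 million.

-4.853 million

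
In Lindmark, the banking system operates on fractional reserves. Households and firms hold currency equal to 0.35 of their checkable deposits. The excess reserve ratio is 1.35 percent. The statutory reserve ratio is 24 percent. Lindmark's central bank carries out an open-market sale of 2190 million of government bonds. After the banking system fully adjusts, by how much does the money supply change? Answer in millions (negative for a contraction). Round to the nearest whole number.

The money multiplier is m = (1 + c) / (rr + e + c) = (1 + 0.35) / (0.24 + 0.0135 + 0.35) ≈ 2.23695.
The sale removes 2190 million of base, so ΔM = m × ΔMB = 2.23695 × (−2190) = -4898.9205 million.

-4899 million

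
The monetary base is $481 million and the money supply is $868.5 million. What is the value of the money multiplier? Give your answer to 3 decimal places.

1.806

The money multiplier is m = M / MB = 868.5 / 481 ≈ 1.80561.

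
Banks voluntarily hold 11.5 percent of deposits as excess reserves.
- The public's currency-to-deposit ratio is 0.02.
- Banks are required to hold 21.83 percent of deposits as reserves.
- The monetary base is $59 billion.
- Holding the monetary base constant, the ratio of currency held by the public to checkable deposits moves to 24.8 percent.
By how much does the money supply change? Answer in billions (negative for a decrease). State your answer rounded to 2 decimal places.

Initially m₁ = (1 + 0.02) / (0.2183 + 0.115 + 0.02) ≈ 2.88706, so M₁ = 2.88706 × 59 ≈ 170.3365 billion.
After the change m₂ = (1 + 0.248) / (0.2183 + 0.115 + 0.248) ≈ 2.14691, so M₂ = 2.14691 × 59 ≈ 126.6677 billion.
ΔM = M₂ − M₁ = 126.6677 − 170.3365 = -43.6688 billion.

-43.67 billion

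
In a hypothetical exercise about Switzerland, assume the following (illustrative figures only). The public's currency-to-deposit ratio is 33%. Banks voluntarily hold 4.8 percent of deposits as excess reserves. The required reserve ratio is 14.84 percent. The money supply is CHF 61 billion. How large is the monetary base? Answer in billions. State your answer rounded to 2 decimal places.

CHF 24.14 billion

The money multiplier is m = (1 + c) / (rr + e + c) = (1 + 0.33) / (0.1484 + 0.048 + 0.33) ≈ 2.52660.
MB = M / m = 61 / 2.52660 ≈ 24.1431 billion.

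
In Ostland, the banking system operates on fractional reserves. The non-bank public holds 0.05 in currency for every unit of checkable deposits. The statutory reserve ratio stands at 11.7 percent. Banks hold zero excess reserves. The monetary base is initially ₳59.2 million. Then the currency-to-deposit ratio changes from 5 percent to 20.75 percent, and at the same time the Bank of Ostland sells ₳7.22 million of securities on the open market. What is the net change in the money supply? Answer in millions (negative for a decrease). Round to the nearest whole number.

-179 million

Before: m₁ = (1 + 0.05) / (0.117 + 0.05) ≈ 6.2874, MB₁ = 59.2, so M₁ = 6.2874 × 59.2 ≈ 372.2141 million.
After: m₂ = (1 + 0.2075) / (0.117 + 0.2075) ≈ 3.7211, MB₂ = 59.2 − 7.22 = 51.98, so M₂ = 3.7211 × 51.98 ≈ 193.4228 million.
ΔM = M₂ − M₁ = 193.4228 − 372.2141 = -178.7913 million.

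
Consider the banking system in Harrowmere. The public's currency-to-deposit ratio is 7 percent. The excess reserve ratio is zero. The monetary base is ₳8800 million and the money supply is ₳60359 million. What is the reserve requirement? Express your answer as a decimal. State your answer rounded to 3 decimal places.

Using m = M/MB = 60359/8800 ≈ 6.858977. Since m = (1 + c)/(c + rr + e), the denominator satisfies c + rr + e = (1 + c)/m = (1 + 0.07) / 6.858977 ≈ 0.156000.
With c = 0.07 and e = 0, the reserve requirement is 0.156000 − 0.07 − 0 = 0.086.

0.086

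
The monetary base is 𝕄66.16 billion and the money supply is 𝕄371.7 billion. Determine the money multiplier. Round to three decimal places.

5.618

The money multiplier is m = M / MB = 371.7 / 66.16 ≈ 5.61820.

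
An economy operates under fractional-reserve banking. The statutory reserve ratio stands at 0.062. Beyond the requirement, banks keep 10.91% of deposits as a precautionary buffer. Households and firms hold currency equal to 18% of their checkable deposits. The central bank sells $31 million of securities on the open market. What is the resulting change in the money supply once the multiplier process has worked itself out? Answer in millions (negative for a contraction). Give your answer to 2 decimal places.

-104.19 million

The money multiplier is m = (1 + c) / (rr + e + c) = (1 + 0.18) / (0.062 + 0.1091 + 0.18) ≈ 3.36087.
The sale removes 31 million of base, so ΔM = m × ΔMB = 3.36087 × (−31) ≈ -104.187 million.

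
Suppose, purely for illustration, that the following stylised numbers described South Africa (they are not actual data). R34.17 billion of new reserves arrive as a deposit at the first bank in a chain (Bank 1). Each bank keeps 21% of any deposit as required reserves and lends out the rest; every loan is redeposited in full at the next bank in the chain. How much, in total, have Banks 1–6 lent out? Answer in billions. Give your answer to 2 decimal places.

R97.30 billion

Bank i lends (1 − rr)^i of the original deposit: Bank 1 lends 34.17·0.7900 = 26.9943, Bank 2 lends 34.17·0.7900² ≈ 21.3255, and so on.
Summing a geometric series: total = 34.17·[0.7900·(1 − 0.7900^6) / (1 − 0.7900)] ≈ 97.2968 billion.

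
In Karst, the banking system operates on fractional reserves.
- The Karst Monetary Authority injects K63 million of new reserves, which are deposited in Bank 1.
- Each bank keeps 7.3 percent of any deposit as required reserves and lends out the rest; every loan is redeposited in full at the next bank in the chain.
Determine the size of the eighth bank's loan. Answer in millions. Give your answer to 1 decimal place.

Each bank lends a fraction (1 − rr) = 0.9270 of the deposit it receives, so Bank 8 receives 63·0.9270^7 and lends 63·0.9270^8 ≈ 34.3541 million.

K34.4 million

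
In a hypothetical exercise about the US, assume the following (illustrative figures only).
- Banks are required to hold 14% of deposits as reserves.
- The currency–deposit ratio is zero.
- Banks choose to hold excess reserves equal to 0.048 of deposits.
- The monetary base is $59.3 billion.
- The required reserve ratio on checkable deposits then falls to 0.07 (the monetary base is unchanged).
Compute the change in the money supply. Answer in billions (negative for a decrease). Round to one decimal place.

Initially m₁ = 1 / (0.14 + 0.048) ≈ 5.3191, so M₁ = 5.3191 × 59.3 ≈ 315.4226 billion.
After the change m₂ = 1 / (0.07 + 0.048) ≈ 8.4746, so M₂ = 8.4746 × 59.3 ≈ 502.5438 billion.
ΔM = M₂ − M₁ = 502.5438 − 315.4226 = 187.1212 billion.

$187.1 billion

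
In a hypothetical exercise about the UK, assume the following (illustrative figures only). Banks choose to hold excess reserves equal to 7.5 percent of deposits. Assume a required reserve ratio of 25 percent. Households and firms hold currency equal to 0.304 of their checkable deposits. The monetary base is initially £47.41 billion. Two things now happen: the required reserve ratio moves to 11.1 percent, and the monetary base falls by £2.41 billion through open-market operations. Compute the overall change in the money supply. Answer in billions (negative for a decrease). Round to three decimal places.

Before: m₁ = (1 + 0.304) / (0.25 + 0.075 + 0.304) ≈ 2.073132, MB₁ = 47.41, so M₁ = 2.073132 × 47.41 ≈ 98.2872 billion.
After: m₂ = (1 + 0.304) / (0.111 + 0.075 + 0.304) ≈ 2.661224, MB₂ = 47.41 − 2.41 = 45, so M₂ = 2.661224 × 45 ≈ 119.7551 billion.
ΔM = M₂ − M₁ = 119.7551 − 98.2872 = 21.4679 billion.

£21.468 billion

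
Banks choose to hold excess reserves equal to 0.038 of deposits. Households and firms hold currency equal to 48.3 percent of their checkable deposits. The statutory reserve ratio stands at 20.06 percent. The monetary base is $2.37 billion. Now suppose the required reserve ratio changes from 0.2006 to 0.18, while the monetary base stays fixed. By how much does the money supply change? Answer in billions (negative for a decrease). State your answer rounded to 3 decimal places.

$0.143 billion

Initially m₁ = (1 + 0.483) / (0.2006 + 0.038 + 0.483) ≈ 2.05516, so M₁ = 2.05516 × 2.37 ≈ 4.8707 billion.
After the change m₂ = (1 + 0.483) / (0.18 + 0.038 + 0.483) ≈ 2.11555, so M₂ = 2.11555 × 2.37 ≈ 5.0139 billion.
ΔM = M₂ − M₁ = 5.0139 − 4.8707 = 0.1432 billion.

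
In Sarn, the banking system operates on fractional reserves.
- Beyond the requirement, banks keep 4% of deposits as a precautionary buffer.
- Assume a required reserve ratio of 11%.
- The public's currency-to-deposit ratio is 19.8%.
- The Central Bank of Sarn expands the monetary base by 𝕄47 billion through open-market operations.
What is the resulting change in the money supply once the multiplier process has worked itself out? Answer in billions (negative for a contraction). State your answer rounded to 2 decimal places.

𝕄161.80 billion

The money multiplier is m = (1 + c) / (rr + e + c) = (1 + 0.198) / (0.11 + 0.04 + 0.198) ≈ 3.44253.
The purchase adds 47 billion of base, so ΔM = m × ΔMB = 3.44253 × (+47) ≈ 161.7989 billion.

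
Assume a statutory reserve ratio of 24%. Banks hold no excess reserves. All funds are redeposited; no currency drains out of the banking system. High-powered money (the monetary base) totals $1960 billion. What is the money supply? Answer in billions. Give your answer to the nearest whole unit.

$8167 billion

With no currency drain or excess reserves, the money multiplier is m = 1/rr = 1/0.24 ≈ 4.16667.
Money supply M = m × MB = 4.16667 × 1960 = 8166.6732 billion.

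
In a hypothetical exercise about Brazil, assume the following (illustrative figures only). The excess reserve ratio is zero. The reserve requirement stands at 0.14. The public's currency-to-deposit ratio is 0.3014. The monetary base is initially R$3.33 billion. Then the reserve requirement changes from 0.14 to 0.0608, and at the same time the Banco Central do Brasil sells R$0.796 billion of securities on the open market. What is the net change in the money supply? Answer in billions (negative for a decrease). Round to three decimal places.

-0.713 billion

Before: m₁ = (1 + 0.3014) / (0.14 + 0.3014) ≈ 2.94835, MB₁ = 3.33, so M₁ = 2.94835 × 3.33 ≈ 9.818 billion.
After: m₂ = (1 + 0.3014) / (0.0608 + 0.3014) ≈ 3.59304, MB₂ = 3.33 − 0.796 = 2.534, so M₂ = 3.59304 × 2.534 ≈ 9.1048 billion.
ΔM = M₂ − M₁ = 9.1048 − 9.818 = -0.7132 billion.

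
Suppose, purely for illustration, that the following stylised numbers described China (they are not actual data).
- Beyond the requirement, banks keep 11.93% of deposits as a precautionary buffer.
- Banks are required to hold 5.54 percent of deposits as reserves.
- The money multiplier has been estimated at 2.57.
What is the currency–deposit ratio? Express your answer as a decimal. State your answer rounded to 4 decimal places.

0.3510

Using m = 2.57. From m = (1 + c)/(c + rr + e), rearranging gives 1 + c = m·(c + rr + e), so c·(1 − m) = m·(rr + e) − 1.
Hence c = [m·(rr + e) − 1]/(1 − m) = [2.57 × (0.0554 + 0.1193) − 1] / (1 − 2.57) ≈ 0.350969.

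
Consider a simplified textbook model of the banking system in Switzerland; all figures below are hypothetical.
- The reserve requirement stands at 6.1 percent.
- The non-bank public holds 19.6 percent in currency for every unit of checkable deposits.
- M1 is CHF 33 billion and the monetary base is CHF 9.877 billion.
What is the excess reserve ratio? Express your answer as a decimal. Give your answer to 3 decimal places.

0.101

Using m = M/MB = 33/9.877 ≈ 3.341095. Since m = (1 + c)/(c + rr + e), the denominator satisfies c + rr + e = (1 + c)/m = (1 + 0.196) / 3.341095 ≈ 0.357966.
With c = 0.196 and rr = 0.061, the excess reserve ratio is 0.357966 − 0.196 − 0.061 = 0.100966.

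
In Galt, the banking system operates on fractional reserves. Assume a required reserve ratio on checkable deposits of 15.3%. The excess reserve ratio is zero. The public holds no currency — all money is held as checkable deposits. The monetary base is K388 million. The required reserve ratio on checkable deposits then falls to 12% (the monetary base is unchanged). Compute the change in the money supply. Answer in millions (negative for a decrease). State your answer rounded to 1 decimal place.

Initially m₁ = 1 / (0.153) ≈ 6.53595, so M₁ = 6.53595 × 388 = 2535.9486 million.
After the change m₂ = 1 / (0.12) ≈ 8.33333, so M₂ = 8.33333 × 388 ≈ 3233.332 million.
ΔM = M₂ − M₁ = 3233.332 − 2535.9486 = 697.3834 million.

K697.4 million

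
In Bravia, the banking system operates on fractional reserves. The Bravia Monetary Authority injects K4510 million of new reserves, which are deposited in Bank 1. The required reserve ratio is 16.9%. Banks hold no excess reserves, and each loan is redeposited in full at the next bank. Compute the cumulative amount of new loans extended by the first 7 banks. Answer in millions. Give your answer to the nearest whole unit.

Bank i lends (1 − rr)^i of the original deposit: Bank 1 lends 4510·0.8310 = 3747.8100, Bank 2 lends 4510·0.8310² ≈ 3114.4301, and so on.
Summing a geometric series: total = 4510·[0.8310·(1 − 0.8310^7) / (1 − 0.8310)] ≈ 16107.6576 million.

K16108 million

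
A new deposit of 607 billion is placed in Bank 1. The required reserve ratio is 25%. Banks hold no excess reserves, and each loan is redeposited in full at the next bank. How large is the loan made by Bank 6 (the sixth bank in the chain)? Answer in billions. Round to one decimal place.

108.0 billion

Each bank lends a fraction (1 − rr) = 0.7500 of the deposit it receives, so Bank 6 receives 607·0.7500^5 and lends 607·0.7500^6 ≈ 108.0330 billion.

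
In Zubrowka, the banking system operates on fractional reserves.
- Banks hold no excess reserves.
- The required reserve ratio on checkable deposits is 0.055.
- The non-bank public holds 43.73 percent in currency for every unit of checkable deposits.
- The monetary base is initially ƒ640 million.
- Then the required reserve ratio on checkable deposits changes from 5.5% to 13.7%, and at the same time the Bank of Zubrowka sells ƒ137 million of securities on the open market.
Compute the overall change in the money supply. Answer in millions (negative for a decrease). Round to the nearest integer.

Before: m₁ = (1 + 0.4373) / (0.055 + 0.4373) ≈ 2.9196, MB₁ = 640, so M₁ = 2.9196 × 640 = 1868.544 million.
After: m₂ = (1 + 0.4373) / (0.137 + 0.4373) ≈ 2.5027, MB₂ = 640 − 137 = 503, so M₂ = 2.5027 × 503 = 1258.8581 million.
ΔM = M₂ − M₁ = 1258.8581 − 1868.544 = -609.6859 million.

-610 million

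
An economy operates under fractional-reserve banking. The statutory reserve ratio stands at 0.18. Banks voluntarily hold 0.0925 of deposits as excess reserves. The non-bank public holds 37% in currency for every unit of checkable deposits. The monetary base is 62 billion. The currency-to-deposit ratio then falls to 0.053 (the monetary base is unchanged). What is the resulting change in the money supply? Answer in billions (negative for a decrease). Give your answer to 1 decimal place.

68.4 billion

Initially m₁ = (1 + 0.37) / (0.18 + 0.0925 + 0.37) ≈ 2.1323, so M₁ = 2.1323 × 62 = 132.2026 billion.
After the change m₂ = (1 + 0.053) / (0.18 + 0.0925 + 0.053) ≈ 3.2350, so M₂ = 3.2350 × 62 = 200.57 billion.
ΔM = M₂ − M₁ = 200.57 − 132.2026 = 68.3674 billion.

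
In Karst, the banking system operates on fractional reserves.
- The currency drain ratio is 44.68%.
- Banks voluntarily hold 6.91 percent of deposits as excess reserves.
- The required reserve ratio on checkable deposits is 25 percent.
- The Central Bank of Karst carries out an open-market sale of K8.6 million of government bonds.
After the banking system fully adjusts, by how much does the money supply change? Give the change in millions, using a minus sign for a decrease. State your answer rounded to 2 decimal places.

The money multiplier is m = (1 + c) / (rr + e + c) = (1 + 0.4468) / (0.25 + 0.0691 + 0.4468) ≈ 1.8890.
The sale removes 8.6 million of base, so ΔM = m × ΔMB = 1.8890 × (−8.6) = -16.2454 million.

-16.25 million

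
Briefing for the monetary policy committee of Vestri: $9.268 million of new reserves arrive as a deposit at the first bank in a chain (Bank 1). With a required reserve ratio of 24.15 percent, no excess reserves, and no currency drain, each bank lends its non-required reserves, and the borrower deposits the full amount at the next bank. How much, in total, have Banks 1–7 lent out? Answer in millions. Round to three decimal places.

$24.904 million

Bank i lends (1 − rr)^i of the original deposit: Bank 1 lends 9.268·0.7585 ≈ 7.0298, Bank 2 lends 9.268·0.7585² ≈ 5.3321, and so on.
Summing a geometric series: total = 9.268·[0.7585·(1 − 0.7585^7) / (1 − 0.7585)] ≈ 24.9043 million.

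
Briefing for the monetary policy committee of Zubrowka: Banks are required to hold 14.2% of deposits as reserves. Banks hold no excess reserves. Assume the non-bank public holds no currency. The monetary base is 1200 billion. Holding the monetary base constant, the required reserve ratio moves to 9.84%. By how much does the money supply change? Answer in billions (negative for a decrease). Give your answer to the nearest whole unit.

Initially m₁ = 1 / (0.142) ≈ 7.04225, so M₁ = 7.04225 × 1200 = 8450.7 billion.
After the change m₂ = 1 / (0.0984) ≈ 10.16260, so M₂ = 10.16260 × 1200 = 12195.12 billion.
ΔM = M₂ − M₁ = 12195.12 − 8450.7 = 3744.42 billion.

3744 billion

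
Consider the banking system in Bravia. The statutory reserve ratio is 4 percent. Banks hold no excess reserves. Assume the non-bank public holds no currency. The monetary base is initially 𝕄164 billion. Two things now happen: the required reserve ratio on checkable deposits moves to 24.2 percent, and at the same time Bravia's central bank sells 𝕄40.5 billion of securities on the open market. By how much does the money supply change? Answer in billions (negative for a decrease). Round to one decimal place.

Before: m₁ = 1 / (0.04) = 25, MB₁ = 164, so M₁ = 25 × 164 = 4100 billion.
After: m₂ = 1 / (0.242) ≈ 4.13223, MB₂ = 164 − 40.5 = 123.5, so M₂ = 4.13223 × 123.5 ≈ 510.3304 billion.
ΔM = M₂ − M₁ = 510.3304 − 4100 = -3589.6696 billion.

-3589.7 billion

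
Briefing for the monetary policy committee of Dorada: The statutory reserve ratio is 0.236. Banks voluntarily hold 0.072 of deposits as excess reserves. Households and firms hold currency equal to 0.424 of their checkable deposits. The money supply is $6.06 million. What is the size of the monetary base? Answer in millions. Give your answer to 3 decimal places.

The money multiplier is m = (1 + c) / (rr + e + c) = (1 + 0.424) / (0.236 + 0.072 + 0.424) ≈ 1.94536.
MB = M / m = 6.06 / 1.94536 ≈ 3.1151 million.

$3.115 million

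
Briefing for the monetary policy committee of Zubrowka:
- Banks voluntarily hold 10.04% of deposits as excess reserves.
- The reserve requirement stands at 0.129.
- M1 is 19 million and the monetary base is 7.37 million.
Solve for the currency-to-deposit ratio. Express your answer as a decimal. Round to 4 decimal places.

0.2589

Using m = M/MB = 19/7.37 ≈ 2.578019. From m = (1 + c)/(c + rr + e), rearranging gives 1 + c = m·(c + rr + e), so c·(1 − m) = m·(rr + e) − 1.
Hence c = [m·(rr + e) − 1]/(1 − m) = [2.578019 × (0.129 + 0.1004) − 1] / (1 − 2.578019) ≈ 0.258934.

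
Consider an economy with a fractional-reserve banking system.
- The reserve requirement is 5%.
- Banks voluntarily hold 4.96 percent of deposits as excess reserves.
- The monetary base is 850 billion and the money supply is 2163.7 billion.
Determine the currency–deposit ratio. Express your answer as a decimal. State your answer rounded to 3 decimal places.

0.483

Using m = M/MB = 2163.7/850 ≈ 2.545529. From m = (1 + c)/(c + rr + e), rearranging gives 1 + c = m·(c + rr + e), so c·(1 − m) = m·(rr + e) − 1.
Hence c = [m·(rr + e) − 1]/(1 − m) = [2.545529 × (0.05 + 0.0496) − 1] / (1 − 2.545529) ≈ 0.482984.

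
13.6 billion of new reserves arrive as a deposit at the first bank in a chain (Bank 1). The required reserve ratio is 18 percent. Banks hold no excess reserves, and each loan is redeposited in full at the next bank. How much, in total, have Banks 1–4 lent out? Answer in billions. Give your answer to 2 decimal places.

33.94 billion

Bank i lends (1 − rr)^i of the original deposit: Bank 1 lends 13.6·0.8200 = 11.1520, Bank 2 lends 13.6·0.8200² ≈ 9.1446, and so on.
Summing a geometric series: total = 13.6·[0.8200·(1 − 0.8200^4) / (1 − 0.8200)] ≈ 33.9441 billion.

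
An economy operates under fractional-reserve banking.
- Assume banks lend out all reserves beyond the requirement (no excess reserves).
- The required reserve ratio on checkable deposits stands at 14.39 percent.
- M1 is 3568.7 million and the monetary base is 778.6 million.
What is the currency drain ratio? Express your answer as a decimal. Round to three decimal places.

0.095

Using m = M/MB = 3568.7/778.6 ≈ 4.583483. From m = (1 + c)/(c + rr + e), rearranging gives 1 + c = m·(c + rr + e), so c·(1 − m) = m·(rr + e) − 1.
Hence c = [m·(rr + e) − 1]/(1 − m) = [4.583483 × (0.1439 + 0) − 1] / (1 − 4.583483) ≈ 0.095002.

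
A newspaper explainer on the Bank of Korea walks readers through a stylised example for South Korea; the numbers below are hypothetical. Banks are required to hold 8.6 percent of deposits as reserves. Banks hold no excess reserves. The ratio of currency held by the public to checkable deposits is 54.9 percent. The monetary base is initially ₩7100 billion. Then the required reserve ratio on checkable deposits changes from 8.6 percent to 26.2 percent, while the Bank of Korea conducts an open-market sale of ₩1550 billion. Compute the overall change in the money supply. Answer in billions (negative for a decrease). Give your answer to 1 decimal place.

-6719.1 billion

Before: m₁ = (1 + 0.549) / (0.086 + 0.549) ≈ 2.439370, MB₁ = 7100, so M₁ = 2.439370 × 7100 = 17319.527 billion.
After: m₂ = (1 + 0.549) / (0.262 + 0.549) ≈ 1.909988, MB₂ = 7100 − 1550 = 5550, so M₂ = 1.909988 × 5550 = 10600.4334 billion.
ΔM = M₂ − M₁ = 10600.4334 − 17319.527 = -6719.0936 billion.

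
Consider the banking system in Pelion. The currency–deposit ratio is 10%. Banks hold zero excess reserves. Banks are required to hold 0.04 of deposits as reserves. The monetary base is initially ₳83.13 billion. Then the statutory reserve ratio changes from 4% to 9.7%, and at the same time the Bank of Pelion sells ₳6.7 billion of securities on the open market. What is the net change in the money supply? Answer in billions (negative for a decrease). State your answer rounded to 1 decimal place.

Before: m₁ = (1 + 0.1) / (0.04 + 0.1) ≈ 7.8571, MB₁ = 83.13, so M₁ = 7.8571 × 83.13 ≈ 653.1607 billion.
After: m₂ = (1 + 0.1) / (0.097 + 0.1) ≈ 5.5838, MB₂ = 83.13 − 6.7 = 76.43, so M₂ = 5.5838 × 76.43 ≈ 426.7698 billion.
ΔM = M₂ − M₁ = 426.7698 − 653.1607 = -226.3909 billion.

-226.4 billion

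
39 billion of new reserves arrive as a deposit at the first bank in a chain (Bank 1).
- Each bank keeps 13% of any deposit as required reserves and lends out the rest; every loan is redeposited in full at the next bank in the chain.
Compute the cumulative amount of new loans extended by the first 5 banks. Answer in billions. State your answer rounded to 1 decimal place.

Bank i lends (1 − rr)^i of the original deposit: Bank 1 lends 39·0.8700 = 33.9300, Bank 2 lends 39·0.8700² = 29.5191, and so on.
Summing a geometric series: total = 39·[0.8700·(1 − 0.8700^5) / (1 − 0.8700)] ≈ 130.9121 billion.

130.9 billion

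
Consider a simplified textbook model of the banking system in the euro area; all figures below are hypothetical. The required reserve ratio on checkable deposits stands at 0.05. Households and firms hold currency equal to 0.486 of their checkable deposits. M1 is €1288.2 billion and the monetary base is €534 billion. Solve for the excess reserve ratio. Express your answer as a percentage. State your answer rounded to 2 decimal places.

Using m = M/MB = 1288.2/534 ≈ 2.412360. Since m = (1 + c)/(c + rr + e), the denominator satisfies c + rr + e = (1 + c)/m = (1 + 0.486) / 2.412360 ≈ 0.615994.
With c = 0.486 and rr = 0.05, the excess reserve ratio is 0.615994 − 0.486 − 0.05 = 0.079994.

8.00%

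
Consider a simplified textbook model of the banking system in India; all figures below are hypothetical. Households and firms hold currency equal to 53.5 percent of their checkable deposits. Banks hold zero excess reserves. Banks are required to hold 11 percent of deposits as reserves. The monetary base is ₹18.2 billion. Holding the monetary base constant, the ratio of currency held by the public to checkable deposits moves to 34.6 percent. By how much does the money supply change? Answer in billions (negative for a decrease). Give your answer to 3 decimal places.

Initially m₁ = (1 + 0.535) / (0.11 + 0.535) ≈ 2.379845, so M₁ = 2.379845 × 18.2 ≈ 43.3132 billion.
After the change m₂ = (1 + 0.346) / (0.11 + 0.346) ≈ 2.951754, so M₂ = 2.951754 × 18.2 ≈ 53.7219 billion.
ΔM = M₂ − M₁ = 53.7219 − 43.3132 = 10.4087 billion.

₹10.409 billion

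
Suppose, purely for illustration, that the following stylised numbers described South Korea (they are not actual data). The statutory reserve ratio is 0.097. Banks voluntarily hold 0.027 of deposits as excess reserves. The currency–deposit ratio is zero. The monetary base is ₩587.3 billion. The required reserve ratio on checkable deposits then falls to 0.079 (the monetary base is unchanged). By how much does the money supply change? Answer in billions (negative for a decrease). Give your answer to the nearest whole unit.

₩804 billion

Initially m₁ = 1 / (0.097 + 0.027) ≈ 8.0645, so M₁ = 8.0645 × 587.3 ≈ 4736.2809 billion.
After the change m₂ = 1 / (0.079 + 0.027) ≈ 9.4340, so M₂ = 9.4340 × 587.3 = 5540.5882 billion.
ΔM = M₂ − M₁ = 5540.5882 − 4736.2809 = 804.3073 billion.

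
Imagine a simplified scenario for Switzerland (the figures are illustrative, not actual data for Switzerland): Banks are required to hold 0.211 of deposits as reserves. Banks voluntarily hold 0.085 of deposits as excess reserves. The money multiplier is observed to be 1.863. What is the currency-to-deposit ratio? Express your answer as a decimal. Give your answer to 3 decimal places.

0.520

Using m = 1.863. From m = (1 + c)/(c + rr + e), rearranging gives 1 + c = m·(c + rr + e), so c·(1 − m) = m·(rr + e) − 1.
Hence c = [m·(rr + e) − 1]/(1 − m) = [1.863 × (0.211 + 0.085) − 1] / (1 − 1.863) ≈ 0.519759.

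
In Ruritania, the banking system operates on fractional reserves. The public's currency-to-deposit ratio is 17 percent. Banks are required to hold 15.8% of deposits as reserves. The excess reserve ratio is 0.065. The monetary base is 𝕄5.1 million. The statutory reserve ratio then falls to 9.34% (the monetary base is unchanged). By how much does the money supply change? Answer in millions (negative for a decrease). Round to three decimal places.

Initially m₁ = (1 + 0.17) / (0.158 + 0.065 + 0.17) ≈ 2.97710, so M₁ = 2.97710 × 5.1 ≈ 15.1832 million.
After the change m₂ = (1 + 0.17) / (0.0934 + 0.065 + 0.17) ≈ 3.56273, so M₂ = 3.56273 × 5.1 ≈ 18.1699 million.
ΔM = M₂ − M₁ = 18.1699 − 15.1832 = 2.9867 million.

𝕄2.987 million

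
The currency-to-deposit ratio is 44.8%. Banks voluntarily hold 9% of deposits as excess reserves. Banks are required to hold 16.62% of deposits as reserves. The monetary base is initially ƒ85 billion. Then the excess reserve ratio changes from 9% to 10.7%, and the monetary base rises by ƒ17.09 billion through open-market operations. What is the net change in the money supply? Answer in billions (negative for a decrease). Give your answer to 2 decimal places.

Before: m₁ = (1 + 0.448) / (0.1662 + 0.09 + 0.448) ≈ 2.056234, MB₁ = 85, so M₁ = 2.056234 × 85 ≈ 174.7799 billion.
After: m₂ = (1 + 0.448) / (0.1662 + 0.107 + 0.448) ≈ 2.007765, MB₂ = 85 + 17.09 = 102.09, so M₂ = 2.007765 × 102.09 ≈ 204.9727 billion.
ΔM = M₂ − M₁ = 204.9727 − 174.7799 = 30.1928 billion.

ƒ30.19 billion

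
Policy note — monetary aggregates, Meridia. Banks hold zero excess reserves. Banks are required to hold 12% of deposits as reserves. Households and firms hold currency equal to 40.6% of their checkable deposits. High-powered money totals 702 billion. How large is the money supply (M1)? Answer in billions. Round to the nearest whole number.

The money multiplier is m = (1 + c) / (rr + c) = (1 + 0.406) / (0.12 + 0.406) ≈ 2.6730.
So M = m × MB = 2.6730 × 702 = 1876.446 billion.

1876 billion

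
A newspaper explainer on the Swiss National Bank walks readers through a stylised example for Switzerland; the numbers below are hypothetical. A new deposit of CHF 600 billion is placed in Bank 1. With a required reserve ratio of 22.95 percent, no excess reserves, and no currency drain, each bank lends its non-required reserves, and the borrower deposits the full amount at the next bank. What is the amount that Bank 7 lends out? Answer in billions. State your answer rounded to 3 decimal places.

Each bank lends a fraction (1 − rr) = 0.7705 of the deposit it receives, so Bank 7 receives 600·0.7705^6 and lends 600·0.7705^7 ≈ 96.7297 billion.

CHF 96.730 billion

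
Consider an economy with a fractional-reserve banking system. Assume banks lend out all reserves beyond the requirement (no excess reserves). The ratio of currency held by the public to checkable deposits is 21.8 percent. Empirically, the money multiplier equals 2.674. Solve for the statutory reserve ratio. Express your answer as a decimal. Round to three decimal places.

Using m = 2.674. Since m = (1 + c)/(c + rr + e), the denominator satisfies c + rr + e = (1 + c)/m = (1 + 0.218) / 2.674 ≈ 0.455497.
With c = 0.218 and e = 0, the statutory reserve ratio is 0.455497 − 0.218 − 0 = 0.237497.

0.237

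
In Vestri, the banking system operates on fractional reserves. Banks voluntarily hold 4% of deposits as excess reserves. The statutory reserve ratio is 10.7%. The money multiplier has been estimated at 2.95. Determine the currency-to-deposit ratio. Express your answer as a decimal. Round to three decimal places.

0.290

Using m = 2.95. From m = (1 + c)/(c + rr + e), rearranging gives 1 + c = m·(c + rr + e), so c·(1 − m) = m·(rr + e) − 1.
Hence c = [m·(rr + e) − 1]/(1 − m) = [2.95 × (0.107 + 0.04) − 1] / (1 − 2.95) ≈ 0.290436.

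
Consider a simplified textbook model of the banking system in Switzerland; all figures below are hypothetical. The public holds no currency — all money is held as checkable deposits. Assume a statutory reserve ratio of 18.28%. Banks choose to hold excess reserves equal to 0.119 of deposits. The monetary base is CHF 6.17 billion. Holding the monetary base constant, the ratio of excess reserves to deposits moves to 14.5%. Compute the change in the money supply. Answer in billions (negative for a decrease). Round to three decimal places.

Initially m₁ = 1 / (0.1828 + 0.119) ≈ 3.31345, so M₁ = 3.31345 × 6.17 ≈ 20.444 billion.
After the change m₂ = 1 / (0.1828 + 0.145) ≈ 3.05064, so M₂ = 3.05064 × 6.17 ≈ 18.8224 billion.
ΔM = M₂ − M₁ = 18.8224 − 20.444 = -1.6216 billion.

-1.622 billion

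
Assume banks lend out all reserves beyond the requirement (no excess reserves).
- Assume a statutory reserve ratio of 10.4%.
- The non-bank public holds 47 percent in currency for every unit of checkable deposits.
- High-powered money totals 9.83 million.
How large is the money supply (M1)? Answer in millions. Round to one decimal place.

The money multiplier is m = (1 + c) / (rr + c) = (1 + 0.47) / (0.104 + 0.47) ≈ 2.5610.
So M = m × MB = 2.5610 × 9.83 ≈ 25.1746 million.

25.2 million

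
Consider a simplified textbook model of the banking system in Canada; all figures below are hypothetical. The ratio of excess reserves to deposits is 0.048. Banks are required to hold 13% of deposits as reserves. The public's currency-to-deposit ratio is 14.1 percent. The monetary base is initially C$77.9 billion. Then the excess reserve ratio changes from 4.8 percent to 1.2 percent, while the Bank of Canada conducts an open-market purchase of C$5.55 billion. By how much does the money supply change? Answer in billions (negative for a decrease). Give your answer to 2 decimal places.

Before: m₁ = (1 + 0.141) / (0.13 + 0.048 + 0.141) ≈ 3.57680, MB₁ = 77.9, so M₁ = 3.57680 × 77.9 ≈ 278.6327 billion.
After: m₂ = (1 + 0.141) / (0.13 + 0.012 + 0.141) ≈ 4.03180, MB₂ = 77.9 + 5.55 = 83.45, so M₂ = 4.03180 × 83.45 ≈ 336.4537 billion.
ΔM = M₂ − M₁ = 336.4537 − 278.6327 = 57.821 billion.

C$57.82 billion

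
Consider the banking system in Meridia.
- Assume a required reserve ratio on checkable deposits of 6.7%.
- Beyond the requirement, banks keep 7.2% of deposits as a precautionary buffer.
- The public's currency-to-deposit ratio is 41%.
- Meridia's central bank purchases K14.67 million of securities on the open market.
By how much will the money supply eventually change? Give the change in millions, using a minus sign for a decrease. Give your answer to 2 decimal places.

The money multiplier is m = (1 + c) / (rr + e + c) = (1 + 0.41) / (0.067 + 0.072 + 0.41) ≈ 2.56831.
The purchase adds 14.67 million of base, so ΔM = m × ΔMB = 2.56831 × (+14.67) ≈ 37.6771 million.

K37.68 million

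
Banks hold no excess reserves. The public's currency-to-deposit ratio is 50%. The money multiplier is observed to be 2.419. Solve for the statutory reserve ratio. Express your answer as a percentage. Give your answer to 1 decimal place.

Using m = 2.419. Since m = (1 + c)/(c + rr + e), the denominator satisfies c + rr + e = (1 + c)/m = (1 + 0.5) / 2.419 ≈ 0.620091.
With c = 0.5 and e = 0, the statutory reserve ratio is 0.620091 − 0.5 − 0 = 0.120091.

12.0%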